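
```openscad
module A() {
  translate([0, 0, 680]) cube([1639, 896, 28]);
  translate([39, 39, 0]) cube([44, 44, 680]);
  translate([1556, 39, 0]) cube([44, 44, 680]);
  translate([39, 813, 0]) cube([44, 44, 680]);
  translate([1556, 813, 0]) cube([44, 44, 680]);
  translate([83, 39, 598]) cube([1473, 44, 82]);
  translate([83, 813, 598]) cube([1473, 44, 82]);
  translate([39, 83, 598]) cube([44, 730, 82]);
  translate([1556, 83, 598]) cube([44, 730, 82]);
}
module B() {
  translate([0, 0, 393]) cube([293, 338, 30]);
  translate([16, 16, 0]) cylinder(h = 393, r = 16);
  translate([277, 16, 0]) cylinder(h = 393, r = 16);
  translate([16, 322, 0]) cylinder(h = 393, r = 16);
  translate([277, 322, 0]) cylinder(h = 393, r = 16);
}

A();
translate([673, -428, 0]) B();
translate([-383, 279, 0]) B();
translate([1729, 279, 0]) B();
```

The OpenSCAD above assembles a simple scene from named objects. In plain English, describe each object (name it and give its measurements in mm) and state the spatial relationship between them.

A is a rectangular dining table. The top is 1639×896×28 mm with its upper surface at z = 708 mm. It stands on four 44×44 mm square legs, each inset 39 mm from the nearest pair of top edges, running from the floor to the underside of the top. Four apron rails, 44 mm thick and 82 mm tall, run between adjacent legs with their top edges flush with the underside of the top and their outer faces flush with the legs' outer faces.

B is a four-legged stool. The seat is a 293×338×30 mm slab whose top surface is at z = 423 mm; four round legs, each 32 mm in diameter, run from the floor (z = 0) to the underside of the seat, each leg's axis is inset half a diameter from the nearest pair of seat edges (so the leg's bounding box is flush with the corner).

Three stools sit around the table at the −y, −x, +x sides.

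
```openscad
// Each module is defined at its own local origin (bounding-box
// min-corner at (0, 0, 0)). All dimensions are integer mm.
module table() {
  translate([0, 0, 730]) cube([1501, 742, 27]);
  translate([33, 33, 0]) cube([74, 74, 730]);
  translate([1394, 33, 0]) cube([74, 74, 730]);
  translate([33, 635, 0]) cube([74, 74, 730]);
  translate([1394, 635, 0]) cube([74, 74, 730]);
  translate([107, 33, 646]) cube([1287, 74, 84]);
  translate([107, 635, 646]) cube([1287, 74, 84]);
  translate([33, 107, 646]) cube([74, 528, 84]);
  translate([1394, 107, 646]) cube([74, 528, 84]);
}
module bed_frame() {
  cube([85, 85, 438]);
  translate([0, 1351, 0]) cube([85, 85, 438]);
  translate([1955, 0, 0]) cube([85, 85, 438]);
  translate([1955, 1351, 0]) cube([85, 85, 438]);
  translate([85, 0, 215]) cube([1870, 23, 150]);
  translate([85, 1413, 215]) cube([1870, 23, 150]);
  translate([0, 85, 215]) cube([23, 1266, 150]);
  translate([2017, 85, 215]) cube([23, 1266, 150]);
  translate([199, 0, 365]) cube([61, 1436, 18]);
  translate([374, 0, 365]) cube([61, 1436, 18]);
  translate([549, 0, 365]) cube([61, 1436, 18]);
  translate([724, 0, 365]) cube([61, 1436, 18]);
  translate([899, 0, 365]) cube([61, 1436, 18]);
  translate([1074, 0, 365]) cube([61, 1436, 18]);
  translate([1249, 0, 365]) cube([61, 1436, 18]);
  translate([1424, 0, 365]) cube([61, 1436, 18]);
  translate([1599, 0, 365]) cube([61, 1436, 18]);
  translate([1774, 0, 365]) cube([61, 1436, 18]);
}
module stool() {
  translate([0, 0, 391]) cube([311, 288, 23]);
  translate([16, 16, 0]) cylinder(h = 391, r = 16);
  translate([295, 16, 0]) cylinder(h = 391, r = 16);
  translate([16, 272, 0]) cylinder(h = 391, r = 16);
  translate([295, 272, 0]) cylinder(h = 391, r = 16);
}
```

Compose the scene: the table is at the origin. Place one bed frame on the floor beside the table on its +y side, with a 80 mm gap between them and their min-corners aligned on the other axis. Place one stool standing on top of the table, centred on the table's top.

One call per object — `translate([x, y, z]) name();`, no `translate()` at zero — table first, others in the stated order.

table();
translate([0, 822, 0]) bed_frame();
translate([595, 227, 757]) stool();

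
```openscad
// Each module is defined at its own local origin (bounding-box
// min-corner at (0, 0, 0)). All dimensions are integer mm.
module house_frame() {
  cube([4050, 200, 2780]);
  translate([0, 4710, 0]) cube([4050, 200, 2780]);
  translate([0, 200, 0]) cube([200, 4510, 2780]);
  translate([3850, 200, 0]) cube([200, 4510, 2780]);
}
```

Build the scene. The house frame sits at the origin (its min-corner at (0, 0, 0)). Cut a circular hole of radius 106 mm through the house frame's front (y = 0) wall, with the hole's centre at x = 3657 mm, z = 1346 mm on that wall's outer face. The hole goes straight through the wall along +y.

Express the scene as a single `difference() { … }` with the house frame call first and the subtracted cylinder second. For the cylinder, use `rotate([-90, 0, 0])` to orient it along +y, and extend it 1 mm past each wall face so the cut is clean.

difference() {
  house_frame();
  translate([3657, -1, 1346]) rotate([-90, 0, 0]) cylinder(h = 202, r = 106);
}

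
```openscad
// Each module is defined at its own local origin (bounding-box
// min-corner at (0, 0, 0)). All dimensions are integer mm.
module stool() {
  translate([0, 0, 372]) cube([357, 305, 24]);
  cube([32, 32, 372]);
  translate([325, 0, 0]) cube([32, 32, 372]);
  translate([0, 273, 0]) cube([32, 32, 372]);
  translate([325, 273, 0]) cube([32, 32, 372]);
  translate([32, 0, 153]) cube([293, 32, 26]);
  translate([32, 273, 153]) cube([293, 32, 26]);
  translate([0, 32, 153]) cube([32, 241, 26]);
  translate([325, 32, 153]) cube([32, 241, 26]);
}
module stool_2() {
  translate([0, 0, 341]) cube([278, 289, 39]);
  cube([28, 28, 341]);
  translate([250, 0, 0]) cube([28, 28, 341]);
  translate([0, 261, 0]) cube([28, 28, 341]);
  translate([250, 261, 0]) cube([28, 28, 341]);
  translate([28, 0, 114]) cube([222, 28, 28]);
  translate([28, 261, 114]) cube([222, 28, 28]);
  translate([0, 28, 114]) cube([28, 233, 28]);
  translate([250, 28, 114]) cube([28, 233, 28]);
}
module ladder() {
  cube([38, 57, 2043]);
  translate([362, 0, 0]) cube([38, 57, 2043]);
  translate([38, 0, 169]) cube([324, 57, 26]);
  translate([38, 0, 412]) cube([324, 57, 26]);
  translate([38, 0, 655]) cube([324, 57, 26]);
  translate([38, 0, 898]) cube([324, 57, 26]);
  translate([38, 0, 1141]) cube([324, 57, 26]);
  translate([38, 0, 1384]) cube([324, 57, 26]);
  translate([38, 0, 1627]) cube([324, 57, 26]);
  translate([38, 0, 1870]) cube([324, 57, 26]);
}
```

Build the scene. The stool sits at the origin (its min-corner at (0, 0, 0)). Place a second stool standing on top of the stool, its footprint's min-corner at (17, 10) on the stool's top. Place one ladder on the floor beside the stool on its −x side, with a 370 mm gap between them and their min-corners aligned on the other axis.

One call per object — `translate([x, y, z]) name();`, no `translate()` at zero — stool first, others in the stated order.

stool();
translate([17, 10, 396]) stool_2();
translate([-770, 0, 0]) ladder();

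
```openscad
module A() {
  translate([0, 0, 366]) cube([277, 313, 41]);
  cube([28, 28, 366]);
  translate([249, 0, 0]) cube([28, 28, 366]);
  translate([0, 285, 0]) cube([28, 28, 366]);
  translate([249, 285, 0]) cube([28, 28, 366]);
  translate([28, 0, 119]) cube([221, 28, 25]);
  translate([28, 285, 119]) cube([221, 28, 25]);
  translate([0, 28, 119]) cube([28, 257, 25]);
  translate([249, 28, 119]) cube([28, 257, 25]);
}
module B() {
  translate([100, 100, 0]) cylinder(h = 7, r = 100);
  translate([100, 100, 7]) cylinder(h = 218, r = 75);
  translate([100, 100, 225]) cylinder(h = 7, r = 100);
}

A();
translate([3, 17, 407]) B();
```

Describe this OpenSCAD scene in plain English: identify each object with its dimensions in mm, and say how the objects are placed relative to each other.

A is a simple wooden stool: a rectangular seat 277 mm (x) by 313 mm (y), 41 mm thick, top face at z = 407 mm, on four square legs, each 28×28 mm in cross-section. The legs rest on z = 0, each flush with a corner of the seat. Four stretchers, 28 mm wide and 25 mm tall, connect adjacent legs with their undersides at z = 119 mm, each running between the inner faces of the legs it joins and aligned with the legs' outer faces on the other axis.

B is a spool: two coaxial disc flanges of radius 100 mm and thickness 7 mm, joined by a core cylinder of radius 75 mm and height 218 mm. The lower flange rests on z = 0 and the three cylinders share a vertical axis.

The spool is on top of the stool.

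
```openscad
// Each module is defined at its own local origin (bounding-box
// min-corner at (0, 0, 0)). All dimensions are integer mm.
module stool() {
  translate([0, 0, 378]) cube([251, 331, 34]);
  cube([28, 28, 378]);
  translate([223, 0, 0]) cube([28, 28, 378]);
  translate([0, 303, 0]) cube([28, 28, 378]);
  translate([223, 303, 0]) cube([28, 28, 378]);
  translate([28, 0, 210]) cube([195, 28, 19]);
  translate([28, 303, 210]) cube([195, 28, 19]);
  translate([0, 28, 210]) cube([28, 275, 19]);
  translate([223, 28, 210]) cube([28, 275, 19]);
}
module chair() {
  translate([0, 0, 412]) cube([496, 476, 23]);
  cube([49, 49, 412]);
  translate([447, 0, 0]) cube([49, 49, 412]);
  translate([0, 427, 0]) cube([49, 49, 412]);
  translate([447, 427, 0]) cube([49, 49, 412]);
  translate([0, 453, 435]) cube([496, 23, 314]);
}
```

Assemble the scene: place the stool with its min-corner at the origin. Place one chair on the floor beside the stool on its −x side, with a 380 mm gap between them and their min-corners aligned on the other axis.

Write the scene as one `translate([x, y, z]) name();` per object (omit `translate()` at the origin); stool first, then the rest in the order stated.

stool();
translate([-876, 0, 0]) chair();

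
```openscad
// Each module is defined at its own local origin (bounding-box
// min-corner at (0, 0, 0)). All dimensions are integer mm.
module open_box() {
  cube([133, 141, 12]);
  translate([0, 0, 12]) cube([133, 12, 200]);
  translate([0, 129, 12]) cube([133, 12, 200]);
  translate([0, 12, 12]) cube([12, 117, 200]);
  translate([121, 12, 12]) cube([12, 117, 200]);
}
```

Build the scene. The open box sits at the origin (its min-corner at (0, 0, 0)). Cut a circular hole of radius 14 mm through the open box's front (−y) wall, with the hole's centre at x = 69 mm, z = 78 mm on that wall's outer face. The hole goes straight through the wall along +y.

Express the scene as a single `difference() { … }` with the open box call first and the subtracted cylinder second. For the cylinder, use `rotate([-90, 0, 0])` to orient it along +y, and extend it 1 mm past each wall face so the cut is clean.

difference() {
  open_box();
  translate([69, -1, 78]) rotate([-90, 0, 0]) cylinder(h = 14, r = 14);
}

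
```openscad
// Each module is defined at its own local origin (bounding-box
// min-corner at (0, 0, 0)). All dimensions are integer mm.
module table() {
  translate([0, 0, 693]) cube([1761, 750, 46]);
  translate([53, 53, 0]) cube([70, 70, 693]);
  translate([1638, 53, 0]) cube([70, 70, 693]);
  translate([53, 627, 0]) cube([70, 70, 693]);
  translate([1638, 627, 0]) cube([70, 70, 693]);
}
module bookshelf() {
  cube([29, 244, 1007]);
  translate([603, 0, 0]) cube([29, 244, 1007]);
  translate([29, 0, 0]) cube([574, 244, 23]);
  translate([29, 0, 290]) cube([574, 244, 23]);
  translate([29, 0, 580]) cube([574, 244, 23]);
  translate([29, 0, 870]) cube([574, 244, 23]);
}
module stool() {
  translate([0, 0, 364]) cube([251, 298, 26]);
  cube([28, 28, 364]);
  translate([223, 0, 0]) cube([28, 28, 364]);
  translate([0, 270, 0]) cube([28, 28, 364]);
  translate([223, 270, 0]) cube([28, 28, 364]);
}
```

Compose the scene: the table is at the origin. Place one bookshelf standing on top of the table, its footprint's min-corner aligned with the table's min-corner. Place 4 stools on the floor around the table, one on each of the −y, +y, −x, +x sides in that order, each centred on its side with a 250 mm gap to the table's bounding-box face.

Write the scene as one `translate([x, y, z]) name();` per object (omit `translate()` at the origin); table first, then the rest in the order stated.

table();
translate([0, 0, 739]) bookshelf();
translate([755, -548, 0]) stool();
translate([755, 1000, 0]) stool();
translate([-501, 226, 0]) stool();
translate([2011, 226, 0]) stool();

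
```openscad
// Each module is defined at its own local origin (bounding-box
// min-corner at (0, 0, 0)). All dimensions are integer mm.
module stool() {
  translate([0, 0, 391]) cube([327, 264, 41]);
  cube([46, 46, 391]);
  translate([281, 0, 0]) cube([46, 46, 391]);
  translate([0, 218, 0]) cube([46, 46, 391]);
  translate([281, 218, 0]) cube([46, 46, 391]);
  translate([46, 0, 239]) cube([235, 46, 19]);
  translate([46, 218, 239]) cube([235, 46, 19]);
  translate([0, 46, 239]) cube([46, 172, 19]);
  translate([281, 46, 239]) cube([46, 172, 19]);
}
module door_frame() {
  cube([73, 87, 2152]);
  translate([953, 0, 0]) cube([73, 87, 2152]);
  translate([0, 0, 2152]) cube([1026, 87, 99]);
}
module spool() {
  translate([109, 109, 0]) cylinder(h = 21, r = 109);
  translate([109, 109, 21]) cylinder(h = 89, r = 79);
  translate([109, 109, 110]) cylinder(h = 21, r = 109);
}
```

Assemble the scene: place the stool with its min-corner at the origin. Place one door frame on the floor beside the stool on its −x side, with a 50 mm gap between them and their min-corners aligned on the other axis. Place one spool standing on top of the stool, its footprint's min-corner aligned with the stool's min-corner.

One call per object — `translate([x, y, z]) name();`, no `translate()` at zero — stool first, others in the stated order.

stool();
translate([-1076, 0, 0]) door_frame();
translate([0, 0, 432]) spool();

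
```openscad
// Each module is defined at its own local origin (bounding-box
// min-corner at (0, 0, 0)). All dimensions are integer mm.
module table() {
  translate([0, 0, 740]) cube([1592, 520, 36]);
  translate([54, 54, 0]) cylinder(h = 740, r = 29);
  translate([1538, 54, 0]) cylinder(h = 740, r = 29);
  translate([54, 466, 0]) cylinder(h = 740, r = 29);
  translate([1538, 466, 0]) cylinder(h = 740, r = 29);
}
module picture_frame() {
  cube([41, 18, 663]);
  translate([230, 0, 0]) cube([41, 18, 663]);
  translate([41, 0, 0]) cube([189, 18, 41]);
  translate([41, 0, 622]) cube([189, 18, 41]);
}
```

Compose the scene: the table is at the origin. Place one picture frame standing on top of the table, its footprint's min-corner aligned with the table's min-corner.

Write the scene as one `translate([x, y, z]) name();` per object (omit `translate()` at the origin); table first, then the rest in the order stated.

table();
translate([0, 0, 776]) picture_frame();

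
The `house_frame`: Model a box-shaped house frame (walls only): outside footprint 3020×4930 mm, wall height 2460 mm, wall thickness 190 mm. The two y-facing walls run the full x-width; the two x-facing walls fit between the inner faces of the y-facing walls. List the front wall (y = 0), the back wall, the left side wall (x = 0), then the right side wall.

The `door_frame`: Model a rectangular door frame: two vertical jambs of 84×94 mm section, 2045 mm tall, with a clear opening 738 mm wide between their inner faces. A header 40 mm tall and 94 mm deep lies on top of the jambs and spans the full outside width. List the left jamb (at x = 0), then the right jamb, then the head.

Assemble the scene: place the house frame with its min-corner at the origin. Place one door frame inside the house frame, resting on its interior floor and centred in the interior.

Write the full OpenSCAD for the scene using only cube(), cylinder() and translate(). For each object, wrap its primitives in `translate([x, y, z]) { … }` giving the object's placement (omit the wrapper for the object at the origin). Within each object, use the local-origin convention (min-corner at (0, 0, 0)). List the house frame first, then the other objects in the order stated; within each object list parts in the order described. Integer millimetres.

cube([3020, 190, 2460]);
translate([0, 4740, 0]) cube([3020, 190, 2460]);
translate([0, 190, 0]) cube([190, 4550, 2460]);
translate([2830, 190, 0]) cube([190, 4550, 2460]);
translate([1057, 2418, 0]) {
  cube([84, 94, 2045]);
  translate([822, 0, 0]) cube([84, 94, 2045]);
  translate([0, 0, 2045]) cube([906, 94, 40]);
}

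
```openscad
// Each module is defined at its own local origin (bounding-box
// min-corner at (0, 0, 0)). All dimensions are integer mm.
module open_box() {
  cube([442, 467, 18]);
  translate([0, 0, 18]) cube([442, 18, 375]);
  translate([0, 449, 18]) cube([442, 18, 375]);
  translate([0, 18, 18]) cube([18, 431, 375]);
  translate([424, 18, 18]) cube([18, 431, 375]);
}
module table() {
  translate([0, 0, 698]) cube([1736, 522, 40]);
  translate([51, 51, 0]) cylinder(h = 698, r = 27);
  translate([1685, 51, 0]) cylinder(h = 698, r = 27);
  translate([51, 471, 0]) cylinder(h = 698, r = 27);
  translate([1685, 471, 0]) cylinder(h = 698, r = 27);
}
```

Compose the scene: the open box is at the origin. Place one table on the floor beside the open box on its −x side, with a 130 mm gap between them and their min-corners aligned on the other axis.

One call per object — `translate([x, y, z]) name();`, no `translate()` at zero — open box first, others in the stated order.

open_box();
translate([-1866, 0, 0]) table();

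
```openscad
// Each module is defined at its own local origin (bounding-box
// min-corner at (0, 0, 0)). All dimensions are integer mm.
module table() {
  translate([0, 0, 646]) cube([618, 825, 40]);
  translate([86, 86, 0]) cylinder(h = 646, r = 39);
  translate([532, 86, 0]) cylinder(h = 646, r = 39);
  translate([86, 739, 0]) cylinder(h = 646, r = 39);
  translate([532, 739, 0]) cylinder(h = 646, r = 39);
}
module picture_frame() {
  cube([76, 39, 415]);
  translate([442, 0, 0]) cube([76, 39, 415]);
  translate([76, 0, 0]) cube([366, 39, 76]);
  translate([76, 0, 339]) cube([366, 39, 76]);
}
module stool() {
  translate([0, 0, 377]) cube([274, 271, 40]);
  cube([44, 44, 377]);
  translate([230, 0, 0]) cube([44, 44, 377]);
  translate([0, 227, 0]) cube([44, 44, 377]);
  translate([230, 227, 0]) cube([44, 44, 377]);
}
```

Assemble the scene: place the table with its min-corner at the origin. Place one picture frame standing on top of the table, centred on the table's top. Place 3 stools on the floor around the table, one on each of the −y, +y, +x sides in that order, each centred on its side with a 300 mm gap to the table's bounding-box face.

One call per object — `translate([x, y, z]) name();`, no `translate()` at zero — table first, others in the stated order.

table();
translate([50, 393, 686]) picture_frame();
translate([172, -571, 0]) stool();
translate([172, 1125, 0]) stool();
translate([918, 277, 0]) stool();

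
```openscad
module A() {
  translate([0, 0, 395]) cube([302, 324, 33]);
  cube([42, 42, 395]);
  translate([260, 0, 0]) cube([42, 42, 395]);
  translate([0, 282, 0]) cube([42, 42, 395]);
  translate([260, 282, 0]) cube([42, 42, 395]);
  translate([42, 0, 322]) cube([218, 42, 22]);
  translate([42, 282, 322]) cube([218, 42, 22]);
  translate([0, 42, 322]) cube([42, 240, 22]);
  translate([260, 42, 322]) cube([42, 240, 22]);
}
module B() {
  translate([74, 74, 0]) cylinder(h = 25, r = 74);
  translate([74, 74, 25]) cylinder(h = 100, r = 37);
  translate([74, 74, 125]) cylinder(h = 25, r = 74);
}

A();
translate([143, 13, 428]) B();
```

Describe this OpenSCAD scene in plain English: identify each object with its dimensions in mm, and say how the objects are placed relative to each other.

A is a simple wooden stool: a rectangular seat 302 mm (x) by 324 mm (y), 33 mm thick, top face at z = 428 mm, on four square legs, each 42×42 mm in cross-section. The legs rest on z = 0, each flush with a corner of the seat. Four stretchers, 42 mm wide and 22 mm tall, connect adjacent legs with their undersides at z = 322 mm, each running between the inner faces of the legs it joins and aligned with the legs' outer faces on the other axis.

B is a spool: two coaxial disc flanges of radius 74 mm and thickness 25 mm, joined by a core cylinder of radius 37 mm and height 100 mm. The lower flange rests on z = 0 and the three cylinders share a vertical axis.

The spool is on top of the stool.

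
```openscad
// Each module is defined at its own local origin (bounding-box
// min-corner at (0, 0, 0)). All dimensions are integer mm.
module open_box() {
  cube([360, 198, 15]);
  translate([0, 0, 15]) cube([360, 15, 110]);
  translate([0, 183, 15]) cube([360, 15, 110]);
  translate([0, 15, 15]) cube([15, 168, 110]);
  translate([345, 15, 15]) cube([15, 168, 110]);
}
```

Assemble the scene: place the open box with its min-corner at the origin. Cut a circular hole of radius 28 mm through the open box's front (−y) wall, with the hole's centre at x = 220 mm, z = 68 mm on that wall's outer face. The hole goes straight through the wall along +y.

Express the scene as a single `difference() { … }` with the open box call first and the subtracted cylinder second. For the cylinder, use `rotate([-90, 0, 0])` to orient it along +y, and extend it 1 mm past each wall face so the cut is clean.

difference() {
  open_box();
  translate([220, -1, 68]) rotate([-90, 0, 0]) cylinder(h = 17, r = 28);
}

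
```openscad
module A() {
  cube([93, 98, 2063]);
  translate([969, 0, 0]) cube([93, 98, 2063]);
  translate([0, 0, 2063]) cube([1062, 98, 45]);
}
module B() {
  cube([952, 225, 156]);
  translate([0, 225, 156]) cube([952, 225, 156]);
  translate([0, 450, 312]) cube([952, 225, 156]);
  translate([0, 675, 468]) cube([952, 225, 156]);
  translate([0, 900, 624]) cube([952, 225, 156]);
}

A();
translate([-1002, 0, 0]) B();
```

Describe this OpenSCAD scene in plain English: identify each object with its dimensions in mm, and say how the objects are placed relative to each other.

A is a door frame. The clear opening is 876 mm wide and 2063 mm high. Two 93 mm wide jambs, 98 mm deep, stand either side of the opening from the floor to the top of the opening. A 45 mm thick head sits across the top of both jambs, spanning the full outside width of the frame.

B is a straight staircase of 5 solid steps. Each step is 952 mm wide (x), 225 mm deep (y, the going) and 156 mm tall (the rise). The first step rests on the floor; each subsequent step sits one going further in +y and one rise higher in +z, directly behind and above the previous step with no overlap.

The staircase is on the floor beside the door frame on its −x side.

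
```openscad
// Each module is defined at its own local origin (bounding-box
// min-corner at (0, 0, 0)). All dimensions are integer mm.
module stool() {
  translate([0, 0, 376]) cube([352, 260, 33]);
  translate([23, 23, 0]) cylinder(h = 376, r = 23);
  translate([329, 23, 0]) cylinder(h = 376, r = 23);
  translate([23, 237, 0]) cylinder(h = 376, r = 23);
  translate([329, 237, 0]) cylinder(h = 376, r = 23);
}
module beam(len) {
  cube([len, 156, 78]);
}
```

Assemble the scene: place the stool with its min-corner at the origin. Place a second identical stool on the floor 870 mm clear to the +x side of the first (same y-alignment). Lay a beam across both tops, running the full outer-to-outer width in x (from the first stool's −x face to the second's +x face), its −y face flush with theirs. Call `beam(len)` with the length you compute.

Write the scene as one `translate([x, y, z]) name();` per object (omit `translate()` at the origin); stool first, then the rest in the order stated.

stool();
translate([1222, 0, 0]) stool();
translate([0, 0, 409]) beam(1574);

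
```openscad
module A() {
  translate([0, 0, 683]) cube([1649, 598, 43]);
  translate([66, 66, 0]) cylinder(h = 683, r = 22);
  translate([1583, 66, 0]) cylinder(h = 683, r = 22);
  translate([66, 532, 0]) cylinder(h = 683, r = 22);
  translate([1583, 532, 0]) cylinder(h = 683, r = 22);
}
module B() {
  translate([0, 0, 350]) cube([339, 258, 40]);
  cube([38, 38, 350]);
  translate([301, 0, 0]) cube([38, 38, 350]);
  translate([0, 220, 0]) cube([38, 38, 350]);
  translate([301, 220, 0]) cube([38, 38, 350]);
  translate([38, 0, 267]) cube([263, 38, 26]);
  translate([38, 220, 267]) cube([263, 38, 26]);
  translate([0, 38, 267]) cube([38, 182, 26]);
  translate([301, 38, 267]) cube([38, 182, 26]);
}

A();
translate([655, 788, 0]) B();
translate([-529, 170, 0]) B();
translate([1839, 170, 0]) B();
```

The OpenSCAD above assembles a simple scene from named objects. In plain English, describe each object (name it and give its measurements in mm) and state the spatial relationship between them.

A is a table with a 1649×598 mm rectangular top, 43 mm thick, top surface at z = 726 mm, supported by four round legs of 44 mm diameter, each leg's bounding box inset 44 mm from the nearest pair of top edges, running from the floor.

B is a four-legged stool. The seat is 339×258 mm, 40 mm thick, top at z = 390 mm. It stands on four square legs, each 38×38 mm in cross-section, from z = 0 to the seat underside, each flush with a corner of the seat. Four stretchers, 38 mm wide and 26 mm tall, connect adjacent legs with their undersides at z = 267 mm, each running between the inner faces of the legs it joins and aligned with the legs' outer faces on the other axis.

Three stools sit around the table at the +y, −x, +x sides.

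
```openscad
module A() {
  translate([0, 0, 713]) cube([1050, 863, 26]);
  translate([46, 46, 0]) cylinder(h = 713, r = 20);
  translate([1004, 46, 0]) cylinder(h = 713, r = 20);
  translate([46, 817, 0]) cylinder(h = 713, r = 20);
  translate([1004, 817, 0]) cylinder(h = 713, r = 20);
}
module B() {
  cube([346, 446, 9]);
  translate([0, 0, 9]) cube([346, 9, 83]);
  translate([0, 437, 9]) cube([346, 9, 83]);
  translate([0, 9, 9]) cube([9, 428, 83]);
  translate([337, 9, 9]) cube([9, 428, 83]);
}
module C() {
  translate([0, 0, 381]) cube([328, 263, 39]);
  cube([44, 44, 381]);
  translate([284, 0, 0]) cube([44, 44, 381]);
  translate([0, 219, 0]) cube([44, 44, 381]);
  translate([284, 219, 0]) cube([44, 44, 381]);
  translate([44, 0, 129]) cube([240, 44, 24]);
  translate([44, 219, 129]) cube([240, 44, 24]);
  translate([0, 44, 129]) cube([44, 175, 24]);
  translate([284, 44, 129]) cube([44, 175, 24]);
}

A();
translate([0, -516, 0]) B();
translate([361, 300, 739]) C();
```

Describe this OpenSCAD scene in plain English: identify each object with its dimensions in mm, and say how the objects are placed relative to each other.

A is a table: top 1050 mm (x) × 863 mm (y), 26 mm thick, upper face at z = 739 mm, on four round legs of 40 mm diameter, each leg's bounding box inset 26 mm from the nearest pair of top edges, running from z = 0 to the bottom of the top.

B is an open storage box with external size 346×446×92 mm and wall thickness 9 mm (the base is also 9 mm thick). The base covers the whole footprint; the four walls stand on the base, with the y-facing walls full-width and the x-facing walls fitting between their inner faces.

C is a simple wooden stool: a rectangular seat 328 mm (x) by 263 mm (y), 39 mm thick, top face at z = 420 mm, on four square legs, each 44×44 mm in cross-section. The legs rest on z = 0, each flush with a corner of the seat. Four stretchers, 44 mm wide and 24 mm tall, connect adjacent legs with their undersides at z = 129 mm, each running between the inner faces of the legs it joins and aligned with the legs' outer faces on the other axis.

The open box is on the floor beside the table on its −y side. The stool is on top of the table, centred.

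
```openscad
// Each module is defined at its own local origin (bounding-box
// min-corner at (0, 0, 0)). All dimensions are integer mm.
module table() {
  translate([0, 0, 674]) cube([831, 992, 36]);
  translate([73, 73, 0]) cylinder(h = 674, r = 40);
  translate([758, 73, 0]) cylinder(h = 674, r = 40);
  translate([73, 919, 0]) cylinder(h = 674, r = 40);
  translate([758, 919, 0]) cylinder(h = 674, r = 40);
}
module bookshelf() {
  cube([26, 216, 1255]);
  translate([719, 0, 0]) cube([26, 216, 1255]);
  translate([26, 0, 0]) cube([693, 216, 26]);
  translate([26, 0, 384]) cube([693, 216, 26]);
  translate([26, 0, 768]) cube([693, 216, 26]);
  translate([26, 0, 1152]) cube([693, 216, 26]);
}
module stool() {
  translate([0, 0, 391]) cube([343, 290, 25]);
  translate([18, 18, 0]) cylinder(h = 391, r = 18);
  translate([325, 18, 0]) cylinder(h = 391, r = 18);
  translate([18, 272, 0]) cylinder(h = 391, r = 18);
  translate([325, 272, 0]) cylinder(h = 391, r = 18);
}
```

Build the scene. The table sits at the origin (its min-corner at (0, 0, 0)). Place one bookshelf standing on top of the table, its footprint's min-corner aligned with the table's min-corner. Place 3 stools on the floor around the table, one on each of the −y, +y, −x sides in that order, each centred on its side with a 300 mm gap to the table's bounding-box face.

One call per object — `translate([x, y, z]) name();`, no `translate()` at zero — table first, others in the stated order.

table();
translate([0, 0, 710]) bookshelf();
translate([244, -590, 0]) stool();
translate([244, 1292, 0]) stool();
translate([-643, 351, 0]) stool();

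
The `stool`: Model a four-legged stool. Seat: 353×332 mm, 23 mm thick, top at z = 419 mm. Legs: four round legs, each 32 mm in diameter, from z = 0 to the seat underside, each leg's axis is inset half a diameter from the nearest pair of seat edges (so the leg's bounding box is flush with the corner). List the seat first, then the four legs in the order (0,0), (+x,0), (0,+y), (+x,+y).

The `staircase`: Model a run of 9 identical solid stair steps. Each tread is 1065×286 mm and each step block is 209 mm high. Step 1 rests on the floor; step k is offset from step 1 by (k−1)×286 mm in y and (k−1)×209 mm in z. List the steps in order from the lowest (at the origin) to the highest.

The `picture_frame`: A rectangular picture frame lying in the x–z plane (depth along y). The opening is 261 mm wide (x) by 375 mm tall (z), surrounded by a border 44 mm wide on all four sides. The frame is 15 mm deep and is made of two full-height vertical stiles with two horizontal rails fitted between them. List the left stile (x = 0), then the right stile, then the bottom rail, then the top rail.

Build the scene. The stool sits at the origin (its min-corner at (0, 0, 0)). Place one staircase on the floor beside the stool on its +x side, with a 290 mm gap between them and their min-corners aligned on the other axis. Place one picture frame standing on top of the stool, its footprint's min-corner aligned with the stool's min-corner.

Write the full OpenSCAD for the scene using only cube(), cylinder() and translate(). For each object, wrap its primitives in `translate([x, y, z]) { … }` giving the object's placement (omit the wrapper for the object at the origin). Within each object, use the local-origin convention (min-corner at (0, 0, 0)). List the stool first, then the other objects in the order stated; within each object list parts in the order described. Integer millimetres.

translate([0, 0, 396]) cube([353, 332, 23]);
translate([16, 16, 0]) cylinder(h = 396, r = 16);
translate([337, 16, 0]) cylinder(h = 396, r = 16);
translate([16, 316, 0]) cylinder(h = 396, r = 16);
translate([337, 316, 0]) cylinder(h = 396, r = 16);
translate([643, 0, 0]) {
  cube([1065, 286, 209]);
  translate([0, 286, 209]) cube([1065, 286, 209]);
  translate([0, 572, 418]) cube([1065, 286, 209]);
  translate([0, 858, 627]) cube([1065, 286, 209]);
  translate([0, 1144, 836]) cube([1065, 286, 209]);
  translate([0, 1430, 1045]) cube([1065, 286, 209]);
  translate([0, 1716, 1254]) cube([1065, 286, 209]);
  translate([0, 2002, 1463]) cube([1065, 286, 209]);
  translate([0, 2288, 1672]) cube([1065, 286, 209]);
}
translate([0, 0, 419]) {
  cube([44, 15, 463]);
  translate([305, 0, 0]) cube([44, 15, 463]);
  translate([44, 0, 0]) cube([261, 15, 44]);
  translate([44, 0, 419]) cube([261, 15, 44]);
}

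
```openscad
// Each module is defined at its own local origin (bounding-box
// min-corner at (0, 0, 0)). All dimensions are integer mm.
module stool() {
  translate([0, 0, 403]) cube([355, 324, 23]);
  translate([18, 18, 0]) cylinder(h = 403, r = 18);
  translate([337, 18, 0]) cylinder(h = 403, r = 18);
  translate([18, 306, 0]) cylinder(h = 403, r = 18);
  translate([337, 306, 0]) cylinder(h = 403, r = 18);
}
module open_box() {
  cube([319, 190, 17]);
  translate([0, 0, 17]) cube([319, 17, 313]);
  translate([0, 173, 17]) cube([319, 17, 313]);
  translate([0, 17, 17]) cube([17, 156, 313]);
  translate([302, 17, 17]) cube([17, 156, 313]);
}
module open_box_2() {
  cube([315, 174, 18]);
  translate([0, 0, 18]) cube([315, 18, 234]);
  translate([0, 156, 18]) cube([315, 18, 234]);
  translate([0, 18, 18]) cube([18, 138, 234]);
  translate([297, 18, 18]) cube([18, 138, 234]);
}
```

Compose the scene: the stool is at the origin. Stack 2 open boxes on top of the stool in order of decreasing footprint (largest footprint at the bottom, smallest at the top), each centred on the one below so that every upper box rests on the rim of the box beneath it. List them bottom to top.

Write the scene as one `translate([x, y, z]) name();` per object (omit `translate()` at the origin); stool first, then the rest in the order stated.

stool();
translate([18, 67, 426]) open_box();
translate([20, 75, 756]) open_box_2();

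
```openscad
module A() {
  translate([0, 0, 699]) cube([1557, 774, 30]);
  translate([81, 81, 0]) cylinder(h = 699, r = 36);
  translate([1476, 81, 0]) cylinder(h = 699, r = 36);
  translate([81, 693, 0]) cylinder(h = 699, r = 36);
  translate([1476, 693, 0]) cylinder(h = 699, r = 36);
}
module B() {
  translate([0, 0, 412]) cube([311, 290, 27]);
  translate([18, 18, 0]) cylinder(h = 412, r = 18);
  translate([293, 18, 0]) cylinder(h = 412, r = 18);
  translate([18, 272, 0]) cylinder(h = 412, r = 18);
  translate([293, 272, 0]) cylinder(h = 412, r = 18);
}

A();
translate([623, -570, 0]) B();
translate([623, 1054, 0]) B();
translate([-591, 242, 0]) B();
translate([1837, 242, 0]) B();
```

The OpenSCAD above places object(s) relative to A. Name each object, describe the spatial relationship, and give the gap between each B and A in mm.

A is a table. B is a stool. Four stools sit around the table at the −y, +y, −x, +x sides. The gap between each stool and the table is 280 mm.

Each stool's nearest face is 280 mm from the table's bounding box.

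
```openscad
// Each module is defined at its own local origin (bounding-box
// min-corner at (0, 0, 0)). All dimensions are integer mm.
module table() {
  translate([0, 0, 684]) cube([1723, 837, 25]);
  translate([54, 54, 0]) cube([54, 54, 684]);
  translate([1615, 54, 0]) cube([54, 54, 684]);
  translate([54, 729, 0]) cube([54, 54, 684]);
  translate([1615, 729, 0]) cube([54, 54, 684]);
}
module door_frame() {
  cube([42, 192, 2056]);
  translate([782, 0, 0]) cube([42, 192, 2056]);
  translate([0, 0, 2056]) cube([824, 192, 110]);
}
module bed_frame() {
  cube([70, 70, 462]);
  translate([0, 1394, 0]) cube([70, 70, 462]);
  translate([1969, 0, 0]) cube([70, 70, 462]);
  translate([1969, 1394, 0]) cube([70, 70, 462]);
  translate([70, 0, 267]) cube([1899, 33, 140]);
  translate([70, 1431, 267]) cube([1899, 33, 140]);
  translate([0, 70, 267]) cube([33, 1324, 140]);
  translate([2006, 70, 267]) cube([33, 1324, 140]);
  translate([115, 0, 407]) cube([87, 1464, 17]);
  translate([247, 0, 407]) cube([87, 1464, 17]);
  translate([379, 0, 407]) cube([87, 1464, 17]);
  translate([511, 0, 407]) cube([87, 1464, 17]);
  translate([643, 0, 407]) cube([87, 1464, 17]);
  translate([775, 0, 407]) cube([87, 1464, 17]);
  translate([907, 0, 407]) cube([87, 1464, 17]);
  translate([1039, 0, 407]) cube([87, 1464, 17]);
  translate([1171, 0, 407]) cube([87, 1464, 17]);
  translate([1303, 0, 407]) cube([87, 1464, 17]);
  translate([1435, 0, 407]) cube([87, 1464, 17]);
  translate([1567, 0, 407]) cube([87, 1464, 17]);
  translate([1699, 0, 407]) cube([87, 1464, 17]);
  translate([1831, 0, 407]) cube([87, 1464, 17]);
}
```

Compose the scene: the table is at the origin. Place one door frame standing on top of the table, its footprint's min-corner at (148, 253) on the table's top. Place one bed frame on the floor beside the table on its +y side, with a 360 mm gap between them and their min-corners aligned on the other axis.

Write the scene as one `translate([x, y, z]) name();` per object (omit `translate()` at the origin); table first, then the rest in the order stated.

table();
translate([148, 253, 709]) door_frame();
translate([0, 1197, 0]) bed_frame();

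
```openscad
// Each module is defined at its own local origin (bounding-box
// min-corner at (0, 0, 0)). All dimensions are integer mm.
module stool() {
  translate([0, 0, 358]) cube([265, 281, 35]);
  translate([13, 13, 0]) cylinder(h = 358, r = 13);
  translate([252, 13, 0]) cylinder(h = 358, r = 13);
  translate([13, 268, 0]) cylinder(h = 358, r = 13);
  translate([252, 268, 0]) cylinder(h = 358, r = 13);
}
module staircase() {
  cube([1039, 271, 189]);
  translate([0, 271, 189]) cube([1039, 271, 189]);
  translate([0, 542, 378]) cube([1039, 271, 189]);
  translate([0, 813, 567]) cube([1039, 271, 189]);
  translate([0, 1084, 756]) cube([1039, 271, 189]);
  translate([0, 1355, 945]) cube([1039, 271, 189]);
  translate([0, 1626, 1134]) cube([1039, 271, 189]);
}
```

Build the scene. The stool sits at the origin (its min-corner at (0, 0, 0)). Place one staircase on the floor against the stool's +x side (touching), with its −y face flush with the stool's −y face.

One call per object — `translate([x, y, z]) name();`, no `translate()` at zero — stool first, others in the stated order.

stool();
translate([265, 0, 0]) staircase();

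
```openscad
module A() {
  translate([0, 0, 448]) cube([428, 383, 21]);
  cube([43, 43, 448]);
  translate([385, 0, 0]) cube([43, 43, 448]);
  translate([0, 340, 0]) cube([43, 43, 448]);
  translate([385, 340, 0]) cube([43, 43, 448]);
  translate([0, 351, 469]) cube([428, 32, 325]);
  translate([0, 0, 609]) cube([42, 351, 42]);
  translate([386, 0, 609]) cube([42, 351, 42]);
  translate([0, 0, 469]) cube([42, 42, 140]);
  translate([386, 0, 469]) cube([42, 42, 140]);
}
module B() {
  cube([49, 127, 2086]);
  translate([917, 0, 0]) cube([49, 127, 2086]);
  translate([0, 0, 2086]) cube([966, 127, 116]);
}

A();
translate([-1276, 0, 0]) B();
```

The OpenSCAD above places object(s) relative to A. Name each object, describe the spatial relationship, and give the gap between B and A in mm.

A is a chair. B is a door frame. The door frame is on the floor beside the chair on its −x side. The gap between the door frame and the chair is 310 mm.

The door frame's nearest face is 310 mm from the chair's −x face.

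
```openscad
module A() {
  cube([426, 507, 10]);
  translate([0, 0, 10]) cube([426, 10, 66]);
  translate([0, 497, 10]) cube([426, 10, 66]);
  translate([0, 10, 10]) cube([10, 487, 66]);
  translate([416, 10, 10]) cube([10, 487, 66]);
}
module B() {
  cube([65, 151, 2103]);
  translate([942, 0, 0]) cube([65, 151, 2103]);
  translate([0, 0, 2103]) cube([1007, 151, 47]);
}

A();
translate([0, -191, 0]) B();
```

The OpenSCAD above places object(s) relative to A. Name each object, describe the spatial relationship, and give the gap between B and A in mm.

The door frame's nearest face is 40 mm from the open box's −y face.

A is an open box. B is a door frame. The door frame is on the floor beside the open box on its −y side. The gap between the door frame and the open box is 40 mm.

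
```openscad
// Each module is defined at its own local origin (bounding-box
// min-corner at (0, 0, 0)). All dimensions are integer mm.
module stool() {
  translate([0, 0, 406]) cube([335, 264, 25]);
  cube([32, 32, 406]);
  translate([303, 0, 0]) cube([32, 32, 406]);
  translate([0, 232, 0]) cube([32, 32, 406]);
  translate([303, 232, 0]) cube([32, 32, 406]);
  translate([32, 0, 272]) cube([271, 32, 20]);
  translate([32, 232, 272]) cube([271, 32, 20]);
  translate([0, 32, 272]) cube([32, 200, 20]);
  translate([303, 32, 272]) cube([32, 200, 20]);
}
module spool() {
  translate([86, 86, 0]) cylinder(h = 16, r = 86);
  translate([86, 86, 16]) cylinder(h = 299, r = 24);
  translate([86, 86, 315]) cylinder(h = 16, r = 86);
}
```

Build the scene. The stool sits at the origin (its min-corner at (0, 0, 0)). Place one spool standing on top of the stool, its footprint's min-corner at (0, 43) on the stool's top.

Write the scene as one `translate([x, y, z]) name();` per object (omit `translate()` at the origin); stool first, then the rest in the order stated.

stool();
translate([0, 43, 431]) spool();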